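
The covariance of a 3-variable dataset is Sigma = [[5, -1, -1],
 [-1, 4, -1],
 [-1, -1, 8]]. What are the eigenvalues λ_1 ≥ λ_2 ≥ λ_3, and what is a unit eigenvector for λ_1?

Step 1 — characteristic polynomial p(λ) = det(λI - Sigma) = λ³ - tr·λ² + c_1·λ - det, where tr = trace, c_1 = sum of the principal 2×2 minors, det = det(Sigma):
  tr = 5 + 4 + 8 = 17,
  c_1 = (5·4 - (-1)²) + (5·8 - (-1)²) + (4·8 - (-1)²) = 19 + 39 + 31 = 89,
  det = 5·(4·8 - (-1)²) - (-1)·((-1)·8 - (-1)·(-1)) + (-1)·((-1)·(-1) - 4·(-1)) = 5·(31) - (-1)·(-9) + (-1)·(5) = 141.
  So p(λ) = λ³ - 17λ² + 89λ - 141.
Step 2 — look for an integer root (rational root theorem: any rational root is an integer divisor of 141). Testing λ = 3:
  p(3) = 27 - 153 + 267 - 141 = 0  ✓
  Dividing out (λ - 3): p(λ) = (λ - 3)(λ² - 14λ + 47).
Step 3 — remaining eigenvalues from the quadratic λ² - 14λ + 47 = 0:
  Δ = 14² - 4·47 = 196 - 188 = 8,  λ = (14 ± √8)/2 = (14 ± 2.8284)/2 ≈ 8.4142 or 5.5858.
  Sorted: λ_1 = 8.4142,  λ_2 = 5.5858,  λ_3 = 3  (check: sum = 17 = tr ✓).

Step 4 — unit eigenvector for λ_1 ≈ 8.4142: v spans the null space of (Sigma - λ_1 I), whose rows are
  r_1 = (-3.4142, -1, -1),  r_2 = (-1, -4.4142, -1),  r_3 = (-1, -1, -0.4142).
  v is orthogonal to every row, so take v ∝ r_1 × r_2 = ((-1)·(-1) - (-1)·(-4.4142), (-1)·(-1) - (-3.4142)·(-1), (-3.4142)·(-4.4142) - (-1)·(-1)) ≈ (-3.4142, -2.4142, 14.0711).
  Rescale (multiply by -1 so the first nonzero entry is positive): u = (3.4142, 2.4142, -14.0711).
  ||u|| = √((3.4142)² + (2.4142)² + (-14.0711)²) = √(215.4802) ≈ 14.6792,  v_1 = u/||u|| ≈ (0.2326, 0.1645, -0.9586) (||v_1|| = 1).

λ_1 = 8.4142,  λ_2 = 5.5858,  λ_3 = 3;  v_1 ≈ (0.2326, 0.1645, -0.9586)


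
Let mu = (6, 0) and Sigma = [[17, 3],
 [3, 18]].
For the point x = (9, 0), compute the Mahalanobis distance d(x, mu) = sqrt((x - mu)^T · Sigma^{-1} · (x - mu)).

Step 1 — centre the observation: (x - mu) = (3, 0).

Step 2 — invert Sigma. det(Sigma) = 17·18 - (3)² = 297.
  Sigma^{-1} = (1/det) · [[d, -b], [-b, a]] = [[0.0606, -0.0101],
 [-0.0101, 0.0572]].

Step 3 — form the quadratic (x - mu)^T · Sigma^{-1} · (x - mu):
  Sigma^{-1} · (x - mu) = (0.1818, -0.0303).
  (x - mu)^T · [Sigma^{-1} · (x - mu)] = (3)·(0.1818) + (0)·(-0.0303) = 0.5455.

Step 4 — take square root: d = √(0.5455) ≈ 0.7385.

d(x, mu) = √(0.5455) ≈ 0.7385


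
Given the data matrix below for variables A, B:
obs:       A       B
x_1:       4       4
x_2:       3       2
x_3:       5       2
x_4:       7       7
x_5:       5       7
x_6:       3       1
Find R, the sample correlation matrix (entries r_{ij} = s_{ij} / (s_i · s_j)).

Step 1 — column means:
  mean(A) = (4 + 3 + 5 + 7 + 5 + 3) / 6 = 27/6 = 4.5
  mean(B) = (4 + 2 + 2 + 7 + 7 + 1) / 6 = 23/6 = 3.8333

Step 2 — sample variances and covariances s[i,j] = (1/(n-1)) · Σ_k (x_{k,i} - mean_i) · (x_{k,j} - mean_j), with n-1 = 5:
  s[A,A] = ((-0.5)·(-0.5) + (-1.5)·(-1.5) + (0.5)·(0.5) + (2.5)·(2.5) + (0.5)·(0.5) + (-1.5)·(-1.5)) / 5 = 11.5/5 = 2.3
  s[A,B] = ((-0.5)·(0.1667) + (-1.5)·(-1.8333) + (0.5)·(-1.8333) + (2.5)·(3.1667) + (0.5)·(3.1667) + (-1.5)·(-2.8333)) / 5 = 15.5/5 = 3.1
  s[B,B] = ((0.1667)·(0.1667) + (-1.8333)·(-1.8333) + (-1.8333)·(-1.8333) + (3.1667)·(3.1667) + (3.1667)·(3.1667) + (-2.8333)·(-2.8333)) / 5 = 34.8333/5 = 6.9667
  Sample standard deviations s_i = √(s[i,i]):
  s(A) = √(2.3) = 1.5166
  s(B) = √(6.9667) = 2.6394

Step 3 — r_{ij} = s_{ij} / (s_i · s_j):
  r[A,A] = 1 (diagonal).
  r[A,B] = 3.1 / (1.5166 · 2.6394) = 3.1 / 4.0029 = 0.7744
  r[B,B] = 1 (diagonal).

R is symmetric with unit diagonal. Assembling:

R = [[1, 0.7744],
 [0.7744, 1]]


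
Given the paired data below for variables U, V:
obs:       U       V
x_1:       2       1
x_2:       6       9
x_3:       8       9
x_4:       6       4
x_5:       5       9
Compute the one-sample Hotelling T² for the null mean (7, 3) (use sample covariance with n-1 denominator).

Step 1 — sample mean vector:
  mean(U) = (2 + 6 + 8 + 6 + 5) / 5 = 27/5 = 5.4
  mean(V) = (1 + 9 + 9 + 4 + 9) / 5 = 32/5 = 6.4
  x̄ = (5.4, 6.4),  deviation x̄ - mu_0 = (5.4, 6.4) - (7, 3) = (-1.6, 3.4).

Step 2 — sample covariance matrix, S[i,j] = (1/(n-1)) · Σ_k (x_{k,i} - mean_i) · (x_{k,j} - mean_j), divisor n-1 = 4:
  S[U,U] = ((-3.4)·(-3.4) + (0.6)·(0.6) + (2.6)·(2.6) + (0.6)·(0.6) + (-0.4)·(-0.4)) / 4 = 19.2/4 = 4.8
  S[U,V] = ((-3.4)·(-5.4) + (0.6)·(2.6) + (2.6)·(2.6) + (0.6)·(-2.4) + (-0.4)·(2.6)) / 4 = 24.2/4 = 6.05
  S[V,V] = ((-5.4)·(-5.4) + (2.6)·(2.6) + (2.6)·(2.6) + (-2.4)·(-2.4) + (2.6)·(2.6)) / 4 = 55.2/4 = 13.8
  S = [[4.8, 6.05],
 [6.05, 13.8]].

Step 3 — invert S. det(S) = 4.8·13.8 - (6.05)² = 29.6375.
  S^{-1} = (1/det) · [[d, -b], [-b, a]] = [[0.4656, -0.2041],
 [-0.2041, 0.162]].

Step 4 — quadratic form (x̄ - mu_0)^T · S^{-1} · (x̄ - mu_0):
  S^{-1} · (x̄ - mu_0) = (-1.4391, 0.8773),
  (x̄ - mu_0)^T · [...] = (-1.6)·(-1.4391) + (3.4)·(0.8773) = 5.2852.

Step 5 — scale by n: T² = 5 · 5.2852 = 26.426.

T² ≈ 26.426


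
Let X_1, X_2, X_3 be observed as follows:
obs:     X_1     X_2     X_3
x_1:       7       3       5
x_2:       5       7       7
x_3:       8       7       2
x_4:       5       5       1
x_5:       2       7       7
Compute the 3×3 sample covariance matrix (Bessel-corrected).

Step 1 — column means:
  mean(X_1) = (7 + 5 + 8 + 5 + 2) / 5 = 27/5 = 5.4
  mean(X_2) = (3 + 7 + 7 + 5 + 7) / 5 = 29/5 = 5.8
  mean(X_3) = (5 + 7 + 2 + 1 + 7) / 5 = 22/5 = 4.4

Step 2 — sample covariance S[i,j] = (1/(n-1)) · Σ_k (x_{k,i} - mean_i) · (x_{k,j} - mean_j), with n-1 = 4.
  S[X_1,X_1] = ((1.6)·(1.6) + (-0.4)·(-0.4) + (2.6)·(2.6) + (-0.4)·(-0.4) + (-3.4)·(-3.4)) / 4 = 21.2/4 = 5.3
  S[X_1,X_2] = ((1.6)·(-2.8) + (-0.4)·(1.2) + (2.6)·(1.2) + (-0.4)·(-0.8) + (-3.4)·(1.2)) / 4 = -5.6/4 = -1.4
  S[X_1,X_3] = ((1.6)·(0.6) + (-0.4)·(2.6) + (2.6)·(-2.4) + (-0.4)·(-3.4) + (-3.4)·(2.6)) / 4 = -13.8/4 = -3.45
  S[X_2,X_2] = ((-2.8)·(-2.8) + (1.2)·(1.2) + (1.2)·(1.2) + (-0.8)·(-0.8) + (1.2)·(1.2)) / 4 = 12.8/4 = 3.2
  S[X_2,X_3] = ((-2.8)·(0.6) + (1.2)·(2.6) + (1.2)·(-2.4) + (-0.8)·(-3.4) + (1.2)·(2.6)) / 4 = 4.4/4 = 1.1
  S[X_3,X_3] = ((0.6)·(0.6) + (2.6)·(2.6) + (-2.4)·(-2.4) + (-3.4)·(-3.4) + (2.6)·(2.6)) / 4 = 31.2/4 = 7.8

S is symmetric (S[j,i] = S[i,j]). Assembling:

S = [[5.3, -1.4, -3.45],
 [-1.4, 3.2, 1.1],
 [-3.45, 1.1, 7.8]]


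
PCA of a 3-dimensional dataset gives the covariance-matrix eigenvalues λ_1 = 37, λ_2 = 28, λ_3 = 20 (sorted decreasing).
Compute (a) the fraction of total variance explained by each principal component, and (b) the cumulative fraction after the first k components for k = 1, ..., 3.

Step 1 — total variance = trace(Sigma) = Σ λ_i = 37 + 28 + 20 = 85.

Step 2 — fraction explained by component i = λ_i / Σ λ:
  PC1: 37/85 = 0.4353
  PC2: 28/85 = 0.3294
  PC3: 20/85 = 0.2353

Step 3 — cumulative fraction after k components = (λ_1 + ... + λ_k) / Σ λ:
  k = 1: 37/85 = 0.4353
  k = 2: (37 + 28)/85 = 65/85 = 0.7647
  k = 3: (37 + 28 + 20)/85 = 85/85 = 1

Summary (fraction, with percent):

explained: PC1 0.4353 (43.53%), PC2 0.3294 (32.94%), PC3 0.2353 (23.53%);  cumulative: 0.4353, 0.7647, 1


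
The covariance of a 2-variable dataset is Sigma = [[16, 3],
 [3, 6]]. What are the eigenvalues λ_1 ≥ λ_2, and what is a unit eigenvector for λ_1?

Step 1 — characteristic polynomial of 2×2 Sigma:
  det(Sigma - λI) = λ² - trace · λ + det = 0.
  trace = 16 + 6 = 22, det = 16·6 - (3)² = 87.
Step 2 — discriminant:
  Δ = trace² - 4·det = 484 - 348 = 136.
Step 3 — eigenvalues:
  λ = (trace ± √Δ)/2 = (22 ± 11.6619)/2,
  λ_1 = 16.831,  λ_2 = 5.169.

Step 4 — unit eigenvector for λ_1: solve (Sigma - λ_1 I)v = 0. First row:
  (16 - 16.831)·v_x + (3)·v_y = 0, i.e. (-0.831)·v_x + (3)·v_y = 0,
  so v ∝ (b, λ_1 - a) = (3, 0.831) = u.
  ||u|| = √((3)² + (0.831)²) = √(9.6905) ≈ 3.113,
  v_1 = u/||u|| ≈ (0.9637, 0.2669) (||v_1|| = 1).

λ_1 = 16.831,  λ_2 = 5.169;  v_1 ≈ (0.9637, 0.2669)


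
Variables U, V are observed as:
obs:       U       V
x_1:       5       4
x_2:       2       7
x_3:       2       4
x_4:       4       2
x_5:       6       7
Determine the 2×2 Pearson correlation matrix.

Step 1 — column means:
  mean(U) = (5 + 2 + 2 + 4 + 6) / 5 = 19/5 = 3.8
  mean(V) = (4 + 7 + 4 + 2 + 7) / 5 = 24/5 = 4.8

Step 2 — sample variances and covariances s[i,j] = (1/(n-1)) · Σ_k (x_{k,i} - mean_i) · (x_{k,j} - mean_j), with n-1 = 4:
  s[U,U] = ((1.2)·(1.2) + (-1.8)·(-1.8) + (-1.8)·(-1.8) + (0.2)·(0.2) + (2.2)·(2.2)) / 4 = 12.8/4 = 3.2
  s[U,V] = ((1.2)·(-0.8) + (-1.8)·(2.2) + (-1.8)·(-0.8) + (0.2)·(-2.8) + (2.2)·(2.2)) / 4 = 0.8/4 = 0.2
  s[V,V] = ((-0.8)·(-0.8) + (2.2)·(2.2) + (-0.8)·(-0.8) + (-2.8)·(-2.8) + (2.2)·(2.2)) / 4 = 18.8/4 = 4.7
  Sample standard deviations s_i = √(s[i,i]):
  s(U) = √(3.2) = 1.7889
  s(V) = √(4.7) = 2.1679

Step 3 — r_{ij} = s_{ij} / (s_i · s_j):
  r[U,U] = 1 (diagonal).
  r[U,V] = 0.2 / (1.7889 · 2.1679) = 0.2 / 3.8781 = 0.0516
  r[V,V] = 1 (diagonal).

R is symmetric with unit diagonal. Assembling:

R = [[1, 0.0516],
 [0.0516, 1]]


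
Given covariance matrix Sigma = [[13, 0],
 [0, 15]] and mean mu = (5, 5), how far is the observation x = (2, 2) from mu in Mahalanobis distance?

Step 1 — centre the observation: (x - mu) = (-3, -3).

Step 2 — invert Sigma. det(Sigma) = 13·15 - (0)² = 195.
  Sigma^{-1} = (1/det) · [[d, -b], [-b, a]] = [[0.0769, 0],
 [0, 0.0667]].

Step 3 — form the quadratic (x - mu)^T · Sigma^{-1} · (x - mu):
  Sigma^{-1} · (x - mu) = (-0.2308, -0.2).
  (x - mu)^T · [Sigma^{-1} · (x - mu)] = (-3)·(-0.2308) + (-3)·(-0.2) = 1.2923.

Step 4 — take square root: d = √(1.2923) ≈ 1.1368.

d(x, mu) = √(1.2923) ≈ 1.1368


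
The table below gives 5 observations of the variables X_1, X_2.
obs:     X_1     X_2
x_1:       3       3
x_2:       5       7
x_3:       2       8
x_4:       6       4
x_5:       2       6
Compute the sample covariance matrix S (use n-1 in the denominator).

Step 1 — column means:
  mean(X_1) = (3 + 5 + 2 + 6 + 2) / 5 = 18/5 = 3.6
  mean(X_2) = (3 + 7 + 8 + 4 + 6) / 5 = 28/5 = 5.6

Step 2 — sample covariance S[i,j] = (1/(n-1)) · Σ_k (x_{k,i} - mean_i) · (x_{k,j} - mean_j), with n-1 = 4.
  S[X_1,X_1] = ((-0.6)·(-0.6) + (1.4)·(1.4) + (-1.6)·(-1.6) + (2.4)·(2.4) + (-1.6)·(-1.6)) / 4 = 13.2/4 = 3.3
  S[X_1,X_2] = ((-0.6)·(-2.6) + (1.4)·(1.4) + (-1.6)·(2.4) + (2.4)·(-1.6) + (-1.6)·(0.4)) / 4 = -4.8/4 = -1.2
  S[X_2,X_2] = ((-2.6)·(-2.6) + (1.4)·(1.4) + (2.4)·(2.4) + (-1.6)·(-1.6) + (0.4)·(0.4)) / 4 = 17.2/4 = 4.3

S is symmetric (S[j,i] = S[i,j]). Assembling:

S = [[3.3, -1.2],
 [-1.2, 4.3]]


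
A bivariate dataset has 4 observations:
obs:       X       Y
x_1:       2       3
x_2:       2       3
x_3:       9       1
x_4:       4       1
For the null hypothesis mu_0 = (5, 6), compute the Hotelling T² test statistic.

Step 1 — sample mean vector:
  mean(X) = (2 + 2 + 9 + 4) / 4 = 17/4 = 4.25
  mean(Y) = (3 + 3 + 1 + 1) / 4 = 8/4 = 2
  x̄ = (4.25, 2),  deviation x̄ - mu_0 = (4.25, 2) - (5, 6) = (-0.75, -4).

Step 2 — sample covariance matrix, S[i,j] = (1/(n-1)) · Σ_k (x_{k,i} - mean_i) · (x_{k,j} - mean_j), divisor n-1 = 3:
  S[X,X] = ((-2.25)·(-2.25) + (-2.25)·(-2.25) + (4.75)·(4.75) + (-0.25)·(-0.25)) / 3 = 32.75/3 = 10.9167
  S[X,Y] = ((-2.25)·(1) + (-2.25)·(1) + (4.75)·(-1) + (-0.25)·(-1)) / 3 = -9/3 = -3
  S[Y,Y] = ((1)·(1) + (1)·(1) + (-1)·(-1) + (-1)·(-1)) / 3 = 4/3 = 1.3333
  S = [[10.9167, -3],
 [-3, 1.3333]].

Step 3 — invert S. det(S) = 10.9167·1.3333 - (-3)² = 5.5556.
  S^{-1} = (1/det) · [[d, -b], [-b, a]] = [[0.24, 0.54],
 [0.54, 1.965]].

Step 4 — quadratic form (x̄ - mu_0)^T · S^{-1} · (x̄ - mu_0):
  S^{-1} · (x̄ - mu_0) = (-2.34, -8.265),
  (x̄ - mu_0)^T · [...] = (-0.75)·(-2.34) + (-4)·(-8.265) = 34.815.

Step 5 — scale by n: T² = 4 · 34.815 = 139.26.

T² ≈ 139.26


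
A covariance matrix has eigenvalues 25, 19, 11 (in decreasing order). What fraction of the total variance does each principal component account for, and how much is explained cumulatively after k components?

Step 1 — total variance = trace(Sigma) = Σ λ_i = 25 + 19 + 11 = 55.

Step 2 — fraction explained by component i = λ_i / Σ λ:
  PC1: 25/55 = 0.4545
  PC2: 19/55 = 0.3455
  PC3: 11/55 = 0.2

Step 3 — cumulative fraction after k components = (λ_1 + ... + λ_k) / Σ λ:
  k = 1: 25/55 = 0.4545
  k = 2: (25 + 19)/55 = 44/55 = 0.8
  k = 3: (25 + 19 + 11)/55 = 55/55 = 1

Summary (fraction, with percent):

explained: PC1 0.4545 (45.45%), PC2 0.3455 (34.55%), PC3 0.2 (20%);  cumulative: 0.4545, 0.8, 1


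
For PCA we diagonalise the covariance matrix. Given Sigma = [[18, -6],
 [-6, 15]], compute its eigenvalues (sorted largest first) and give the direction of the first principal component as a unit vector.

Step 1 — characteristic polynomial of 2×2 Sigma:
  det(Sigma - λI) = λ² - trace · λ + det = 0.
  trace = 18 + 15 = 33, det = 18·15 - (-6)² = 234.
Step 2 — discriminant:
  Δ = trace² - 4·det = 1089 - 936 = 153.
Step 3 — eigenvalues:
  λ = (trace ± √Δ)/2 = (33 ± 12.3693)/2,
  λ_1 = 22.6847,  λ_2 = 10.3153.

Step 4 — unit eigenvector for λ_1: solve (Sigma - λ_1 I)v = 0. First row:
  (18 - 22.6847)·v_x + (-6)·v_y = 0, i.e. (-4.6847)·v_x + (-6)·v_y = 0,
  so v ∝ (b, λ_1 - a) = (-6, 4.6847); multiply by -1 so the first entry is positive: u = (6, -4.6847).
  ||u|| = √((6)² + (-4.6847)²) = √(57.946) ≈ 7.6122,
  v_1 = u/||u|| ≈ (0.7882, -0.6154) (||v_1|| = 1).

λ_1 = 22.6847,  λ_2 = 10.3153;  v_1 ≈ (0.7882, -0.6154)


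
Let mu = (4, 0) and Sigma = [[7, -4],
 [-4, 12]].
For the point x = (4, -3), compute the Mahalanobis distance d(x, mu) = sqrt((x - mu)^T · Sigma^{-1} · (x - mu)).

Step 1 — centre the observation: (x - mu) = (0, -3).

Step 2 — invert Sigma. det(Sigma) = 7·12 - (-4)² = 68.
  Sigma^{-1} = (1/det) · [[d, -b], [-b, a]] = [[0.1765, 0.0588],
 [0.0588, 0.1029]].

Step 3 — form the quadratic (x - mu)^T · Sigma^{-1} · (x - mu):
  Sigma^{-1} · (x - mu) = (-0.1765, -0.3088).
  (x - mu)^T · [Sigma^{-1} · (x - mu)] = (0)·(-0.1765) + (-3)·(-0.3088) = 0.9265.

Step 4 — take square root: d = √(0.9265) ≈ 0.9625.

d(x, mu) = √(0.9265) ≈ 0.9625


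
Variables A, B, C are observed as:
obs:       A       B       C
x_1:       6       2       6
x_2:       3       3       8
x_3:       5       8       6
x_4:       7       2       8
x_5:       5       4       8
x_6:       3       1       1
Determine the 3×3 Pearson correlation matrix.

Step 1 — column means:
  mean(A) = (6 + 3 + 5 + 7 + 5 + 3) / 6 = 29/6 = 4.8333
  mean(B) = (2 + 3 + 8 + 2 + 4 + 1) / 6 = 20/6 = 3.3333
  mean(C) = (6 + 8 + 6 + 8 + 8 + 1) / 6 = 37/6 = 6.1667

Step 2 — sample variances and covariances s[i,j] = (1/(n-1)) · Σ_k (x_{k,i} - mean_i) · (x_{k,j} - mean_j), with n-1 = 5:
  s[A,A] = ((1.1667)·(1.1667) + (-1.8333)·(-1.8333) + (0.1667)·(0.1667) + (2.1667)·(2.1667) + (0.1667)·(0.1667) + (-1.8333)·(-1.8333)) / 5 = 12.8333/5 = 2.5667
  s[A,B] = ((1.1667)·(-1.3333) + (-1.8333)·(-0.3333) + (0.1667)·(4.6667) + (2.1667)·(-1.3333) + (0.1667)·(0.6667) + (-1.8333)·(-2.3333)) / 5 = 1.3333/5 = 0.2667
  s[A,C] = ((1.1667)·(-0.1667) + (-1.8333)·(1.8333) + (0.1667)·(-0.1667) + (2.1667)·(1.8333) + (0.1667)·(1.8333) + (-1.8333)·(-5.1667)) / 5 = 10.1667/5 = 2.0333
  s[B,B] = ((-1.3333)·(-1.3333) + (-0.3333)·(-0.3333) + (4.6667)·(4.6667) + (-1.3333)·(-1.3333) + (0.6667)·(0.6667) + (-2.3333)·(-2.3333)) / 5 = 31.3333/5 = 6.2667
  s[B,C] = ((-1.3333)·(-0.1667) + (-0.3333)·(1.8333) + (4.6667)·(-0.1667) + (-1.3333)·(1.8333) + (0.6667)·(1.8333) + (-2.3333)·(-5.1667)) / 5 = 9.6667/5 = 1.9333
  s[C,C] = ((-0.1667)·(-0.1667) + (1.8333)·(1.8333) + (-0.1667)·(-0.1667) + (1.8333)·(1.8333) + (1.8333)·(1.8333) + (-5.1667)·(-5.1667)) / 5 = 36.8333/5 = 7.3667
  Sample standard deviations s_i = √(s[i,i]):
  s(A) = √(2.5667) = 1.6021
  s(B) = √(6.2667) = 2.5033
  s(C) = √(7.3667) = 2.7142

Step 3 — r_{ij} = s_{ij} / (s_i · s_j):
  r[A,A] = 1 (diagonal).
  r[A,B] = 0.2667 / (1.6021 · 2.5033) = 0.2667 / 4.0105 = 0.0665
  r[A,C] = 2.0333 / (1.6021 · 2.7142) = 2.0333 / 4.3483 = 0.4676
  r[B,B] = 1 (diagonal).
  r[B,C] = 1.9333 / (2.5033 · 2.7142) = 1.9333 / 6.7944 = 0.2845
  r[C,C] = 1 (diagonal).

R is symmetric with unit diagonal. Assembling:

R = [[1, 0.0665, 0.4676],
 [0.0665, 1, 0.2845],
 [0.4676, 0.2845, 1]]


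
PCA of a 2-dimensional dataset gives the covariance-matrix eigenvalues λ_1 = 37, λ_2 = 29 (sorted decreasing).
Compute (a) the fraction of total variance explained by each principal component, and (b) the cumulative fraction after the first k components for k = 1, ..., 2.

Step 1 — total variance = trace(Sigma) = Σ λ_i = 37 + 29 = 66.

Step 2 — fraction explained by component i = λ_i / Σ λ:
  PC1: 37/66 = 0.5606
  PC2: 29/66 = 0.4394

Step 3 — cumulative fraction after k components = (λ_1 + ... + λ_k) / Σ λ:
  k = 1: 37/66 = 0.5606
  k = 2: (37 + 29)/66 = 66/66 = 1

Summary (fraction, with percent):

explained: PC1 0.5606 (56.06%), PC2 0.4394 (43.94%);  cumulative: 0.5606, 1


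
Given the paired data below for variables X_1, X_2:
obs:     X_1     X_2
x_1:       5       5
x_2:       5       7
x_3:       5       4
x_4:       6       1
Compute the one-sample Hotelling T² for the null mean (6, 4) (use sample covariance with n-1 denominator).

Step 1 — sample mean vector:
  mean(X_1) = (5 + 5 + 5 + 6) / 4 = 21/4 = 5.25
  mean(X_2) = (5 + 7 + 4 + 1) / 4 = 17/4 = 4.25
  x̄ = (5.25, 4.25),  deviation x̄ - mu_0 = (5.25, 4.25) - (6, 4) = (-0.75, 0.25).

Step 2 — sample covariance matrix, S[i,j] = (1/(n-1)) · Σ_k (x_{k,i} - mean_i) · (x_{k,j} - mean_j), divisor n-1 = 3:
  S[X_1,X_1] = ((-0.25)·(-0.25) + (-0.25)·(-0.25) + (-0.25)·(-0.25) + (0.75)·(0.75)) / 3 = 0.75/3 = 0.25
  S[X_1,X_2] = ((-0.25)·(0.75) + (-0.25)·(2.75) + (-0.25)·(-0.25) + (0.75)·(-3.25)) / 3 = -3.25/3 = -1.0833
  S[X_2,X_2] = ((0.75)·(0.75) + (2.75)·(2.75) + (-0.25)·(-0.25) + (-3.25)·(-3.25)) / 3 = 18.75/3 = 6.25
  S = [[0.25, -1.0833],
 [-1.0833, 6.25]].

Step 3 — invert S. det(S) = 0.25·6.25 - (-1.0833)² = 0.3889.
  S^{-1} = (1/det) · [[d, -b], [-b, a]] = [[16.0714, 2.7857],
 [2.7857, 0.6429]].

Step 4 — quadratic form (x̄ - mu_0)^T · S^{-1} · (x̄ - mu_0):
  S^{-1} · (x̄ - mu_0) = (-11.3571, -1.9286),
  (x̄ - mu_0)^T · [...] = (-0.75)·(-11.3571) + (0.25)·(-1.9286) = 8.0357.

Step 5 — scale by n: T² = 4 · 8.0357 = 32.1429.

T² ≈ 32.1429


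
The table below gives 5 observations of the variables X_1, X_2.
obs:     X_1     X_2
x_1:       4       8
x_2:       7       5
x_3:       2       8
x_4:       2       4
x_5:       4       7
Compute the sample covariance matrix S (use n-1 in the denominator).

Step 1 — column means:
  mean(X_1) = (4 + 7 + 2 + 2 + 4) / 5 = 19/5 = 3.8
  mean(X_2) = (8 + 5 + 8 + 4 + 7) / 5 = 32/5 = 6.4

Step 2 — sample covariance S[i,j] = (1/(n-1)) · Σ_k (x_{k,i} - mean_i) · (x_{k,j} - mean_j), with n-1 = 4.
  S[X_1,X_1] = ((0.2)·(0.2) + (3.2)·(3.2) + (-1.8)·(-1.8) + (-1.8)·(-1.8) + (0.2)·(0.2)) / 4 = 16.8/4 = 4.2
  S[X_1,X_2] = ((0.2)·(1.6) + (3.2)·(-1.4) + (-1.8)·(1.6) + (-1.8)·(-2.4) + (0.2)·(0.6)) / 4 = -2.6/4 = -0.65
  S[X_2,X_2] = ((1.6)·(1.6) + (-1.4)·(-1.4) + (1.6)·(1.6) + (-2.4)·(-2.4) + (0.6)·(0.6)) / 4 = 13.2/4 = 3.3

S is symmetric (S[j,i] = S[i,j]). Assembling:

S = [[4.2, -0.65],
 [-0.65, 3.3]]


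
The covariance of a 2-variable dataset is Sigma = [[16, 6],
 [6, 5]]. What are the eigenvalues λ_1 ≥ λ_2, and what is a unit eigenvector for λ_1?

Step 1 — characteristic polynomial of 2×2 Sigma:
  det(Sigma - λI) = λ² - trace · λ + det = 0.
  trace = 16 + 5 = 21, det = 16·5 - (6)² = 44.
Step 2 — discriminant:
  Δ = trace² - 4·det = 441 - 176 = 265.
Step 3 — eigenvalues:
  λ = (trace ± √Δ)/2 = (21 ± 16.2788)/2,
  λ_1 = 18.6394,  λ_2 = 2.3606.

Step 4 — unit eigenvector for λ_1: solve (Sigma - λ_1 I)v = 0. First row:
  (16 - 18.6394)·v_x + (6)·v_y = 0, i.e. (-2.6394)·v_x + (6)·v_y = 0,
  so v ∝ (b, λ_1 - a) = (6, 2.6394) = u.
  ||u|| = √((6)² + (2.6394)²) = √(42.9665) ≈ 6.5549,
  v_1 = u/||u|| ≈ (0.9153, 0.4027) (||v_1|| = 1).

λ_1 = 18.6394,  λ_2 = 2.3606;  v_1 ≈ (0.9153, 0.4027)


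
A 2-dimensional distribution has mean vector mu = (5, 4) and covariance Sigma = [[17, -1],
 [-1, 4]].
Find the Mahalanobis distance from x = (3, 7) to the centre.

Step 1 — centre the observation: (x - mu) = (-2, 3).

Step 2 — invert Sigma. det(Sigma) = 17·4 - (-1)² = 67.
  Sigma^{-1} = (1/det) · [[d, -b], [-b, a]] = [[0.0597, 0.0149],
 [0.0149, 0.2537]].

Step 3 — form the quadratic (x - mu)^T · Sigma^{-1} · (x - mu):
  Sigma^{-1} · (x - mu) = (-0.0746, 0.7313).
  (x - mu)^T · [Sigma^{-1} · (x - mu)] = (-2)·(-0.0746) + (3)·(0.7313) = 2.3433.

Step 4 — take square root: d = √(2.3433) ≈ 1.5308.

d(x, mu) = √(2.3433) ≈ 1.5308


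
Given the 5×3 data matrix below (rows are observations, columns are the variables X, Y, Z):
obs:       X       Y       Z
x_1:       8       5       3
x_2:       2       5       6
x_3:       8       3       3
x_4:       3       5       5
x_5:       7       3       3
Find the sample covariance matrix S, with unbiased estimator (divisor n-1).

Step 1 — column means:
  mean(X) = (8 + 2 + 8 + 3 + 7) / 5 = 28/5 = 5.6
  mean(Y) = (5 + 5 + 3 + 5 + 3) / 5 = 21/5 = 4.2
  mean(Z) = (3 + 6 + 3 + 5 + 3) / 5 = 20/5 = 4

Step 2 — sample covariance S[i,j] = (1/(n-1)) · Σ_k (x_{k,i} - mean_i) · (x_{k,j} - mean_j), with n-1 = 4.
  S[X,X] = ((2.4)·(2.4) + (-3.6)·(-3.6) + (2.4)·(2.4) + (-2.6)·(-2.6) + (1.4)·(1.4)) / 4 = 33.2/4 = 8.3
  S[X,Y] = ((2.4)·(0.8) + (-3.6)·(0.8) + (2.4)·(-1.2) + (-2.6)·(0.8) + (1.4)·(-1.2)) / 4 = -7.6/4 = -1.9
  S[X,Z] = ((2.4)·(-1) + (-3.6)·(2) + (2.4)·(-1) + (-2.6)·(1) + (1.4)·(-1)) / 4 = -16/4 = -4
  S[Y,Y] = ((0.8)·(0.8) + (0.8)·(0.8) + (-1.2)·(-1.2) + (0.8)·(0.8) + (-1.2)·(-1.2)) / 4 = 4.8/4 = 1.2
  S[Y,Z] = ((0.8)·(-1) + (0.8)·(2) + (-1.2)·(-1) + (0.8)·(1) + (-1.2)·(-1)) / 4 = 4/4 = 1
  S[Z,Z] = ((-1)·(-1) + (2)·(2) + (-1)·(-1) + (1)·(1) + (-1)·(-1)) / 4 = 8/4 = 2

S is symmetric (S[j,i] = S[i,j]). Assembling:

S = [[8.3, -1.9, -4],
 [-1.9, 1.2, 1],
 [-4, 1, 2]]


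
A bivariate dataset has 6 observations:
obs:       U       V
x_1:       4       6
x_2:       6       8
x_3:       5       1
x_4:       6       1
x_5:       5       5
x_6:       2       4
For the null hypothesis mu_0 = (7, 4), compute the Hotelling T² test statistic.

Step 1 — sample mean vector:
  mean(U) = (4 + 6 + 5 + 6 + 5 + 2) / 6 = 28/6 = 4.6667
  mean(V) = (6 + 8 + 1 + 1 + 5 + 4) / 6 = 25/6 = 4.1667
  x̄ = (4.6667, 4.1667),  deviation x̄ - mu_0 = (4.6667, 4.1667) - (7, 4) = (-2.3333, 0.1667).

Step 2 — sample covariance matrix, S[i,j] = (1/(n-1)) · Σ_k (x_{k,i} - mean_i) · (x_{k,j} - mean_j), divisor n-1 = 5:
  S[U,U] = ((-0.6667)·(-0.6667) + (1.3333)·(1.3333) + (0.3333)·(0.3333) + (1.3333)·(1.3333) + (0.3333)·(0.3333) + (-2.6667)·(-2.6667)) / 5 = 11.3333/5 = 2.2667
  S[U,V] = ((-0.6667)·(1.8333) + (1.3333)·(3.8333) + (0.3333)·(-3.1667) + (1.3333)·(-3.1667) + (0.3333)·(0.8333) + (-2.6667)·(-0.1667)) / 5 = -0.6667/5 = -0.1333
  S[V,V] = ((1.8333)·(1.8333) + (3.8333)·(3.8333) + (-3.1667)·(-3.1667) + (-3.1667)·(-3.1667) + (0.8333)·(0.8333) + (-0.1667)·(-0.1667)) / 5 = 38.8333/5 = 7.7667
  S = [[2.2667, -0.1333],
 [-0.1333, 7.7667]].

Step 3 — invert S. det(S) = 2.2667·7.7667 - (-0.1333)² = 17.5867.
  S^{-1} = (1/det) · [[d, -b], [-b, a]] = [[0.4416, 0.0076],
 [0.0076, 0.1289]].

Step 4 — quadratic form (x̄ - mu_0)^T · S^{-1} · (x̄ - mu_0):
  S^{-1} · (x̄ - mu_0) = (-1.0292, 0.0038),
  (x̄ - mu_0)^T · [...] = (-2.3333)·(-1.0292) + (0.1667)·(0.0038) = 2.4021.

Step 5 — scale by n: T² = 6 · 2.4021 = 14.4124.

T² ≈ 14.4124


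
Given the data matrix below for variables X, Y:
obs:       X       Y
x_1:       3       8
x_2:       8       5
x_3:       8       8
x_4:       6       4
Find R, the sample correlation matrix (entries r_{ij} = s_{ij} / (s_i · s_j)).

Step 1 — column means:
  mean(X) = (3 + 8 + 8 + 6) / 4 = 25/4 = 6.25
  mean(Y) = (8 + 5 + 8 + 4) / 4 = 25/4 = 6.25

Step 2 — sample variances and covariances s[i,j] = (1/(n-1)) · Σ_k (x_{k,i} - mean_i) · (x_{k,j} - mean_j), with n-1 = 3:
  s[X,X] = ((-3.25)·(-3.25) + (1.75)·(1.75) + (1.75)·(1.75) + (-0.25)·(-0.25)) / 3 = 16.75/3 = 5.5833
  s[X,Y] = ((-3.25)·(1.75) + (1.75)·(-1.25) + (1.75)·(1.75) + (-0.25)·(-2.25)) / 3 = -4.25/3 = -1.4167
  s[Y,Y] = ((1.75)·(1.75) + (-1.25)·(-1.25) + (1.75)·(1.75) + (-2.25)·(-2.25)) / 3 = 12.75/3 = 4.25
  Sample standard deviations s_i = √(s[i,i]):
  s(X) = √(5.5833) = 2.3629
  s(Y) = √(4.25) = 2.0616

Step 3 — r_{ij} = s_{ij} / (s_i · s_j):
  r[X,X] = 1 (diagonal).
  r[X,Y] = -1.4167 / (2.3629 · 2.0616) = -1.4167 / 4.8713 = -0.2908
  r[Y,Y] = 1 (diagonal).

R is symmetric with unit diagonal. Assembling:

R = [[1, -0.2908],
 [-0.2908, 1]]


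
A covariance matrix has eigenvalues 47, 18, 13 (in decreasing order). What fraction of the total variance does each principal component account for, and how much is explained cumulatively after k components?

Step 1 — total variance = trace(Sigma) = Σ λ_i = 47 + 18 + 13 = 78.

Step 2 — fraction explained by component i = λ_i / Σ λ:
  PC1: 47/78 = 0.6026
  PC2: 18/78 = 0.2308
  PC3: 13/78 = 0.1667

Step 3 — cumulative fraction after k components = (λ_1 + ... + λ_k) / Σ λ:
  k = 1: 47/78 = 0.6026
  k = 2: (47 + 18)/78 = 65/78 = 0.8333
  k = 3: (47 + 18 + 13)/78 = 78/78 = 1

Summary (fraction, with percent):

explained: PC1 0.6026 (60.26%), PC2 0.2308 (23.08%), PC3 0.1667 (16.67%);  cumulative: 0.6026, 0.8333, 1


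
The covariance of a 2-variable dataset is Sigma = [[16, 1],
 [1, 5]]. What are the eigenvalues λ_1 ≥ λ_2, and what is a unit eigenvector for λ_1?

Step 1 — characteristic polynomial of 2×2 Sigma:
  det(Sigma - λI) = λ² - trace · λ + det = 0.
  trace = 16 + 5 = 21, det = 16·5 - (1)² = 79.
Step 2 — discriminant:
  Δ = trace² - 4·det = 441 - 316 = 125.
Step 3 — eigenvalues:
  λ = (trace ± √Δ)/2 = (21 ± 11.1803)/2,
  λ_1 = 16.0902,  λ_2 = 4.9098.

Step 4 — unit eigenvector for λ_1: solve (Sigma - λ_1 I)v = 0. First row:
  (16 - 16.0902)·v_x + (1)·v_y = 0, i.e. (-0.0902)·v_x + (1)·v_y = 0,
  so v ∝ (b, λ_1 - a) = (1, 0.0902) = u.
  ||u|| = √((1)² + (0.0902)²) = √(1.0081) ≈ 1.0041,
  v_1 = u/||u|| ≈ (0.996, 0.0898) (||v_1|| = 1).

λ_1 = 16.0902,  λ_2 = 4.9098;  v_1 ≈ (0.996, 0.0898)


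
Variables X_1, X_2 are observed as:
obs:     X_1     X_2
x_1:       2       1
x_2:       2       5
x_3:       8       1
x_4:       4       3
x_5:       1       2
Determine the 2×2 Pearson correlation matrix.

Step 1 — column means:
  mean(X_1) = (2 + 2 + 8 + 4 + 1) / 5 = 17/5 = 3.4
  mean(X_2) = (1 + 5 + 1 + 3 + 2) / 5 = 12/5 = 2.4

Step 2 — sample variances and covariances s[i,j] = (1/(n-1)) · Σ_k (x_{k,i} - mean_i) · (x_{k,j} - mean_j), with n-1 = 4:
  s[X_1,X_1] = ((-1.4)·(-1.4) + (-1.4)·(-1.4) + (4.6)·(4.6) + (0.6)·(0.6) + (-2.4)·(-2.4)) / 4 = 31.2/4 = 7.8
  s[X_1,X_2] = ((-1.4)·(-1.4) + (-1.4)·(2.6) + (4.6)·(-1.4) + (0.6)·(0.6) + (-2.4)·(-0.4)) / 4 = -6.8/4 = -1.7
  s[X_2,X_2] = ((-1.4)·(-1.4) + (2.6)·(2.6) + (-1.4)·(-1.4) + (0.6)·(0.6) + (-0.4)·(-0.4)) / 4 = 11.2/4 = 2.8
  Sample standard deviations s_i = √(s[i,i]):
  s(X_1) = √(7.8) = 2.7928
  s(X_2) = √(2.8) = 1.6733

Step 3 — r_{ij} = s_{ij} / (s_i · s_j):
  r[X_1,X_1] = 1 (diagonal).
  r[X_1,X_2] = -1.7 / (2.7928 · 1.6733) = -1.7 / 4.6733 = -0.3638
  r[X_2,X_2] = 1 (diagonal).

R is symmetric with unit diagonal. Assembling:

R = [[1, -0.3638],
 [-0.3638, 1]]


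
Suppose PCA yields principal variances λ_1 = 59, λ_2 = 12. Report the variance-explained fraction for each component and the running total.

Step 1 — total variance = trace(Sigma) = Σ λ_i = 59 + 12 = 71.

Step 2 — fraction explained by component i = λ_i / Σ λ:
  PC1: 59/71 = 0.831
  PC2: 12/71 = 0.169

Step 3 — cumulative fraction after k components = (λ_1 + ... + λ_k) / Σ λ:
  k = 1: 59/71 = 0.831
  k = 2: (59 + 12)/71 = 71/71 = 1

Summary (fraction, with percent):

explained: PC1 0.831 (83.1%), PC2 0.169 (16.9%);  cumulative: 0.831, 1


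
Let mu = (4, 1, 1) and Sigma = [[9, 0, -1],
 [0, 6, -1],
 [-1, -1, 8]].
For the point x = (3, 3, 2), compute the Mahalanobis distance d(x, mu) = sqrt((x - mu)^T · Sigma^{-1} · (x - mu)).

Step 1 — centre the observation: (x - mu) = (-1, 2, 1).

Step 2 — invert Sigma (cofactor / det for 3×3, or solve directly):
  Sigma^{-1} = [[0.1127, 0.0024, 0.0144],
 [0.0024, 0.1703, 0.0216],
 [0.0144, 0.0216, 0.1295]].

Step 3 — form the quadratic (x - mu)^T · Sigma^{-1} · (x - mu):
  Sigma^{-1} · (x - mu) = (-0.0935, 0.3597, 0.1583).
  (x - mu)^T · [Sigma^{-1} · (x - mu)] = (-1)·(-0.0935) + (2)·(0.3597) + (1)·(0.1583) = 0.9712.

Step 4 — take square root: d = √(0.9712) ≈ 0.9855.

d(x, mu) = √(0.9712) ≈ 0.9855


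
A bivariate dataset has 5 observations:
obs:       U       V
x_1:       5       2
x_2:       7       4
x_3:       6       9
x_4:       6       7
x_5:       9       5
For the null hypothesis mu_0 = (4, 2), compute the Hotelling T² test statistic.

Step 1 — sample mean vector:
  mean(U) = (5 + 7 + 6 + 6 + 9) / 5 = 33/5 = 6.6
  mean(V) = (2 + 4 + 9 + 7 + 5) / 5 = 27/5 = 5.4
  x̄ = (6.6, 5.4),  deviation x̄ - mu_0 = (6.6, 5.4) - (4, 2) = (2.6, 3.4).

Step 2 — sample covariance matrix, S[i,j] = (1/(n-1)) · Σ_k (x_{k,i} - mean_i) · (x_{k,j} - mean_j), divisor n-1 = 4:
  S[U,U] = ((-1.6)·(-1.6) + (0.4)·(0.4) + (-0.6)·(-0.6) + (-0.6)·(-0.6) + (2.4)·(2.4)) / 4 = 9.2/4 = 2.3
  S[U,V] = ((-1.6)·(-3.4) + (0.4)·(-1.4) + (-0.6)·(3.6) + (-0.6)·(1.6) + (2.4)·(-0.4)) / 4 = 0.8/4 = 0.2
  S[V,V] = ((-3.4)·(-3.4) + (-1.4)·(-1.4) + (3.6)·(3.6) + (1.6)·(1.6) + (-0.4)·(-0.4)) / 4 = 29.2/4 = 7.3
  S = [[2.3, 0.2],
 [0.2, 7.3]].

Step 3 — invert S. det(S) = 2.3·7.3 - (0.2)² = 16.75.
  S^{-1} = (1/det) · [[d, -b], [-b, a]] = [[0.4358, -0.0119],
 [-0.0119, 0.1373]].

Step 4 — quadratic form (x̄ - mu_0)^T · S^{-1} · (x̄ - mu_0):
  S^{-1} · (x̄ - mu_0) = (1.0925, 0.4358),
  (x̄ - mu_0)^T · [...] = (2.6)·(1.0925) + (3.4)·(0.4358) = 4.3224.

Step 5 — scale by n: T² = 5 · 4.3224 = 21.6119.

T² ≈ 21.6119


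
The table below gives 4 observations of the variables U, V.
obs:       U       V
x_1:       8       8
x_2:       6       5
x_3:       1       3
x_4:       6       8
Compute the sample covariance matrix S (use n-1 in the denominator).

Step 1 — column means:
  mean(U) = (8 + 6 + 1 + 6) / 4 = 21/4 = 5.25
  mean(V) = (8 + 5 + 3 + 8) / 4 = 24/4 = 6

Step 2 — sample covariance S[i,j] = (1/(n-1)) · Σ_k (x_{k,i} - mean_i) · (x_{k,j} - mean_j), with n-1 = 3.
  S[U,U] = ((2.75)·(2.75) + (0.75)·(0.75) + (-4.25)·(-4.25) + (0.75)·(0.75)) / 3 = 26.75/3 = 8.9167
  S[U,V] = ((2.75)·(2) + (0.75)·(-1) + (-4.25)·(-3) + (0.75)·(2)) / 3 = 19/3 = 6.3333
  S[V,V] = ((2)·(2) + (-1)·(-1) + (-3)·(-3) + (2)·(2)) / 3 = 18/3 = 6

S is symmetric (S[j,i] = S[i,j]). Assembling:

S = [[8.9167, 6.3333],
 [6.3333, 6]]


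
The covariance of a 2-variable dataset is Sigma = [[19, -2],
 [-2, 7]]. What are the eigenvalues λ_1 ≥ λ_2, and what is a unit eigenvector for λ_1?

Step 1 — characteristic polynomial of 2×2 Sigma:
  det(Sigma - λI) = λ² - trace · λ + det = 0.
  trace = 19 + 7 = 26, det = 19·7 - (-2)² = 129.
Step 2 — discriminant:
  Δ = trace² - 4·det = 676 - 516 = 160.
Step 3 — eigenvalues:
  λ = (trace ± √Δ)/2 = (26 ± 12.6491)/2,
  λ_1 = 19.3246,  λ_2 = 6.6754.

Step 4 — unit eigenvector for λ_1: solve (Sigma - λ_1 I)v = 0. First row:
  (19 - 19.3246)·v_x + (-2)·v_y = 0, i.e. (-0.3246)·v_x + (-2)·v_y = 0,
  so v ∝ (b, λ_1 - a) = (-2, 0.3246); multiply by -1 so the first entry is positive: u = (2, -0.3246).
  ||u|| = √((2)² + (-0.3246)²) = √(4.1053) ≈ 2.0262,
  v_1 = u/||u|| ≈ (0.9871, -0.1602) (||v_1|| = 1).

λ_1 = 19.3246,  λ_2 = 6.6754;  v_1 ≈ (0.9871, -0.1602)


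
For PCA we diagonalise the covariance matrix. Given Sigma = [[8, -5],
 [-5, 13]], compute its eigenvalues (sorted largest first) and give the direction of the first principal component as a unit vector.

Step 1 — characteristic polynomial of 2×2 Sigma:
  det(Sigma - λI) = λ² - trace · λ + det = 0.
  trace = 8 + 13 = 21, det = 8·13 - (-5)² = 79.
Step 2 — discriminant:
  Δ = trace² - 4·det = 441 - 316 = 125.
Step 3 — eigenvalues:
  λ = (trace ± √Δ)/2 = (21 ± 11.1803)/2,
  λ_1 = 16.0902,  λ_2 = 4.9098.

Step 4 — unit eigenvector for λ_1: solve (Sigma - λ_1 I)v = 0. First row:
  (8 - 16.0902)·v_x + (-5)·v_y = 0, i.e. (-8.0902)·v_x + (-5)·v_y = 0,
  so v ∝ (b, λ_1 - a) = (-5, 8.0902); multiply by -1 so the first entry is positive: u = (5, -8.0902).
  ||u|| = √((5)² + (-8.0902)²) = √(90.4508) ≈ 9.5106,
  v_1 = u/||u|| ≈ (0.5257, -0.8507) (||v_1|| = 1).

λ_1 = 16.0902,  λ_2 = 4.9098;  v_1 ≈ (0.5257, -0.8507)


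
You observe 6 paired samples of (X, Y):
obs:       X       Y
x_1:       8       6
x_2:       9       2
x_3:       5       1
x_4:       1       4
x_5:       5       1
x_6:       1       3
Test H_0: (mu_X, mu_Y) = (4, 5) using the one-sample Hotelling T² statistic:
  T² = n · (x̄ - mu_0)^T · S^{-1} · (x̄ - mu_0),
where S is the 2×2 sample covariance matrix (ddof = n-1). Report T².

Step 1 — sample mean vector:
  mean(X) = (8 + 9 + 5 + 1 + 5 + 1) / 6 = 29/6 = 4.8333
  mean(Y) = (6 + 2 + 1 + 4 + 1 + 3) / 6 = 17/6 = 2.8333
  x̄ = (4.8333, 2.8333),  deviation x̄ - mu_0 = (4.8333, 2.8333) - (4, 5) = (0.8333, -2.1667).

Step 2 — sample covariance matrix, S[i,j] = (1/(n-1)) · Σ_k (x_{k,i} - mean_i) · (x_{k,j} - mean_j), divisor n-1 = 5:
  S[X,X] = ((3.1667)·(3.1667) + (4.1667)·(4.1667) + (0.1667)·(0.1667) + (-3.8333)·(-3.8333) + (0.1667)·(0.1667) + (-3.8333)·(-3.8333)) / 5 = 56.8333/5 = 11.3667
  S[X,Y] = ((3.1667)·(3.1667) + (4.1667)·(-0.8333) + (0.1667)·(-1.8333) + (-3.8333)·(1.1667) + (0.1667)·(-1.8333) + (-3.8333)·(0.1667)) / 5 = 0.8333/5 = 0.1667
  S[Y,Y] = ((3.1667)·(3.1667) + (-0.8333)·(-0.8333) + (-1.8333)·(-1.8333) + (1.1667)·(1.1667) + (-1.8333)·(-1.8333) + (0.1667)·(0.1667)) / 5 = 18.8333/5 = 3.7667
  S = [[11.3667, 0.1667],
 [0.1667, 3.7667]].

Step 3 — invert S. det(S) = 11.3667·3.7667 - (0.1667)² = 42.7867.
  S^{-1} = (1/det) · [[d, -b], [-b, a]] = [[0.088, -0.0039],
 [-0.0039, 0.2657]].

Step 4 — quadratic form (x̄ - mu_0)^T · S^{-1} · (x̄ - mu_0):
  S^{-1} · (x̄ - mu_0) = (0.0818, -0.5788),
  (x̄ - mu_0)^T · [...] = (0.8333)·(0.0818) + (-2.1667)·(-0.5788) = 1.3223.

Step 5 — scale by n: T² = 6 · 1.3223 = 7.9339.

T² ≈ 7.9339


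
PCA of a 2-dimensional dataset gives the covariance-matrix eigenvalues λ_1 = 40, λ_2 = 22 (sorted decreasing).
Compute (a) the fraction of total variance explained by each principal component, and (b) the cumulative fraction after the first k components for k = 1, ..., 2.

Step 1 — total variance = trace(Sigma) = Σ λ_i = 40 + 22 = 62.

Step 2 — fraction explained by component i = λ_i / Σ λ:
  PC1: 40/62 = 0.6452
  PC2: 22/62 = 0.3548

Step 3 — cumulative fraction after k components = (λ_1 + ... + λ_k) / Σ λ:
  k = 1: 40/62 = 0.6452
  k = 2: (40 + 22)/62 = 62/62 = 1

Summary (fraction, with percent):

explained: PC1 0.6452 (64.52%), PC2 0.3548 (35.48%);  cumulative: 0.6452, 1


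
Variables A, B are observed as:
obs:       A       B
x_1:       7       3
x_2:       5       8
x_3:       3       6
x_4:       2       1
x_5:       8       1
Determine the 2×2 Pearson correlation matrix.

Step 1 — column means:
  mean(A) = (7 + 5 + 3 + 2 + 8) / 5 = 25/5 = 5
  mean(B) = (3 + 8 + 6 + 1 + 1) / 5 = 19/5 = 3.8

Step 2 — sample variances and covariances s[i,j] = (1/(n-1)) · Σ_k (x_{k,i} - mean_i) · (x_{k,j} - mean_j), with n-1 = 4:
  s[A,A] = ((2)·(2) + (0)·(0) + (-2)·(-2) + (-3)·(-3) + (3)·(3)) / 4 = 26/4 = 6.5
  s[A,B] = ((2)·(-0.8) + (0)·(4.2) + (-2)·(2.2) + (-3)·(-2.8) + (3)·(-2.8)) / 4 = -6/4 = -1.5
  s[B,B] = ((-0.8)·(-0.8) + (4.2)·(4.2) + (2.2)·(2.2) + (-2.8)·(-2.8) + (-2.8)·(-2.8)) / 4 = 38.8/4 = 9.7
  Sample standard deviations s_i = √(s[i,i]):
  s(A) = √(6.5) = 2.5495
  s(B) = √(9.7) = 3.1145

Step 3 — r_{ij} = s_{ij} / (s_i · s_j):
  r[A,A] = 1 (diagonal).
  r[A,B] = -1.5 / (2.5495 · 3.1145) = -1.5 / 7.9404 = -0.1889
  r[B,B] = 1 (diagonal).

R is symmetric with unit diagonal. Assembling:

R = [[1, -0.1889],
 [-0.1889, 1]]


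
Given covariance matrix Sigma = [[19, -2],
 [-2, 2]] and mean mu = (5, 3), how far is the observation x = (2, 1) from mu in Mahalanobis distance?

Step 1 — centre the observation: (x - mu) = (-3, -2).

Step 2 — invert Sigma. det(Sigma) = 19·2 - (-2)² = 34.
  Sigma^{-1} = (1/det) · [[d, -b], [-b, a]] = [[0.0588, 0.0588],
 [0.0588, 0.5588]].

Step 3 — form the quadratic (x - mu)^T · Sigma^{-1} · (x - mu):
  Sigma^{-1} · (x - mu) = (-0.2941, -1.2941).
  (x - mu)^T · [Sigma^{-1} · (x - mu)] = (-3)·(-0.2941) + (-2)·(-1.2941) = 3.4706.

Step 4 — take square root: d = √(3.4706) ≈ 1.863.

d(x, mu) = √(3.4706) ≈ 1.863


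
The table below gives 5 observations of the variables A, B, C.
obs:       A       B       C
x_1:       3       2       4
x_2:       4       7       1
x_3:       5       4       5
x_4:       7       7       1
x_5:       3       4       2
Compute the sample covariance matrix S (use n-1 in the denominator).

Step 1 — column means:
  mean(A) = (3 + 4 + 5 + 7 + 3) / 5 = 22/5 = 4.4
  mean(B) = (2 + 7 + 4 + 7 + 4) / 5 = 24/5 = 4.8
  mean(C) = (4 + 1 + 5 + 1 + 2) / 5 = 13/5 = 2.6

Step 2 — sample covariance S[i,j] = (1/(n-1)) · Σ_k (x_{k,i} - mean_i) · (x_{k,j} - mean_j), with n-1 = 4.
  S[A,A] = ((-1.4)·(-1.4) + (-0.4)·(-0.4) + (0.6)·(0.6) + (2.6)·(2.6) + (-1.4)·(-1.4)) / 4 = 11.2/4 = 2.8
  S[A,B] = ((-1.4)·(-2.8) + (-0.4)·(2.2) + (0.6)·(-0.8) + (2.6)·(2.2) + (-1.4)·(-0.8)) / 4 = 9.4/4 = 2.35
  S[A,C] = ((-1.4)·(1.4) + (-0.4)·(-1.6) + (0.6)·(2.4) + (2.6)·(-1.6) + (-1.4)·(-0.6)) / 4 = -3.2/4 = -0.8
  S[B,B] = ((-2.8)·(-2.8) + (2.2)·(2.2) + (-0.8)·(-0.8) + (2.2)·(2.2) + (-0.8)·(-0.8)) / 4 = 18.8/4 = 4.7
  S[B,C] = ((-2.8)·(1.4) + (2.2)·(-1.6) + (-0.8)·(2.4) + (2.2)·(-1.6) + (-0.8)·(-0.6)) / 4 = -12.4/4 = -3.1
  S[C,C] = ((1.4)·(1.4) + (-1.6)·(-1.6) + (2.4)·(2.4) + (-1.6)·(-1.6) + (-0.6)·(-0.6)) / 4 = 13.2/4 = 3.3

S is symmetric (S[j,i] = S[i,j]). Assembling:

S = [[2.8, 2.35, -0.8],
 [2.35, 4.7, -3.1],
 [-0.8, -3.1, 3.3]]


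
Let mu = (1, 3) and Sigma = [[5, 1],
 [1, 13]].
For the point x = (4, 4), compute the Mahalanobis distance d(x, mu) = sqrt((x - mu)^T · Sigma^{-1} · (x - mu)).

Step 1 — centre the observation: (x - mu) = (3, 1).

Step 2 — invert Sigma. det(Sigma) = 5·13 - (1)² = 64.
  Sigma^{-1} = (1/det) · [[d, -b], [-b, a]] = [[0.2031, -0.0156],
 [-0.0156, 0.0781]].

Step 3 — form the quadratic (x - mu)^T · Sigma^{-1} · (x - mu):
  Sigma^{-1} · (x - mu) = (0.5938, 0.0312).
  (x - mu)^T · [Sigma^{-1} · (x - mu)] = (3)·(0.5938) + (1)·(0.0312) = 1.8125.

Step 4 — take square root: d = √(1.8125) ≈ 1.3463.

d(x, mu) = √(1.8125) ≈ 1.3463


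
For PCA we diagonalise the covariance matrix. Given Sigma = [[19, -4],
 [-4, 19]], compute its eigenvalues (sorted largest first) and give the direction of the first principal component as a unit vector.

Step 1 — characteristic polynomial of 2×2 Sigma:
  det(Sigma - λI) = λ² - trace · λ + det = 0.
  trace = 19 + 19 = 38, det = 19·19 - (-4)² = 345.
Step 2 — discriminant:
  Δ = trace² - 4·det = 1444 - 1380 = 64.
Step 3 — eigenvalues:
  λ = (trace ± √Δ)/2 = (38 ± 8)/2,
  λ_1 = 23,  λ_2 = 15.

Step 4 — unit eigenvector for λ_1: solve (Sigma - λ_1 I)v = 0. First row:
  (19 - 23)·v_x + (-4)·v_y = 0, i.e. (-4)·v_x + (-4)·v_y = 0,
  so v ∝ (b, λ_1 - a) = (-4, 4); multiply by -1 so the first entry is positive: u = (4, -4).
  ||u|| = √((4)² + (-4)²) = √(32) ≈ 5.6569,
  v_1 = u/||u|| ≈ (0.7071, -0.7071) (||v_1|| = 1).

λ_1 = 23,  λ_2 = 15;  v_1 ≈ (0.7071, -0.7071)
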